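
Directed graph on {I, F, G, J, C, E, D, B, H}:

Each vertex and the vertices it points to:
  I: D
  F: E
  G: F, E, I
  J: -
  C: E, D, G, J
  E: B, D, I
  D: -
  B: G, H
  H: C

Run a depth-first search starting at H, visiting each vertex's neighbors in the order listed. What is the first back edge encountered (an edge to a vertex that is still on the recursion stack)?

DFS from H (visiting each vertex's neighbors in the order listed); mark gray on enter, black on exit:
H gray
  C gray
    E gray
      B gray
        G gray
          F gray
            F→E: E is gray → back edge
First back edge: F → E.

F→E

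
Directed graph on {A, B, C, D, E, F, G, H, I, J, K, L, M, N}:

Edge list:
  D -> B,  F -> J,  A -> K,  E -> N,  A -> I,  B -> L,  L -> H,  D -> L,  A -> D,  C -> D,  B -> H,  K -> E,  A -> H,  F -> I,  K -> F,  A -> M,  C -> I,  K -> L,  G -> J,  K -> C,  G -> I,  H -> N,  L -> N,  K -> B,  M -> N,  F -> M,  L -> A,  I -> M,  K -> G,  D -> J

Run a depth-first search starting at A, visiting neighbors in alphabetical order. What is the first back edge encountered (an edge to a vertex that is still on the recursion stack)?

L->A

DFS from A (visiting neighbors in alphabetical order); mark gray on enter, black on exit:
A gray
  D gray
    B gray
      H gray
        N gray
        N black
      H black
      L gray
        L→A: A is gray → back edge
First back edge: L → A.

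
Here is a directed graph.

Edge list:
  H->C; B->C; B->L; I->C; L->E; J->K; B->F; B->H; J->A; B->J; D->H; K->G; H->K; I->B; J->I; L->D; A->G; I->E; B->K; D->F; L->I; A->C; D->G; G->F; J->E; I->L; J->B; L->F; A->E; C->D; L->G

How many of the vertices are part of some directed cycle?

A vertex is on a directed cycle iff it belongs to a strongly connected component of size ≥ 2 (or has a self-loop).
The vertices on cycles are {B, C, D, H, I, J, L} — 7 in total.

7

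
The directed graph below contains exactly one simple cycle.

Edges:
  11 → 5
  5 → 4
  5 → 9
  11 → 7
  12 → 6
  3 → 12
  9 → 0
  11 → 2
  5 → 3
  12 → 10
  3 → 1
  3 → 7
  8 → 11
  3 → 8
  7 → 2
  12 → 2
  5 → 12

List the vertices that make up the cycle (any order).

DFS with gray/black marking from 5:
5 gray
  4 gray
  4 black
  9 gray
    0 gray
    0 black
  9 black
  12 gray
    2 gray
    2 black
    10 gray
    10 black
    6 gray
    6 black
  12 black
  3 gray
    3→12: 12 black — skip
    7 gray
      7→2: 2 black — skip
    7 black
    8 gray
      11 gray
        11→5: 5 is gray → back edge
Back edge closes the cycle 5 → 3 → 8 → 11 → 5; its vertices are {3, 5, 8, 11}.

3, 5, 8, 11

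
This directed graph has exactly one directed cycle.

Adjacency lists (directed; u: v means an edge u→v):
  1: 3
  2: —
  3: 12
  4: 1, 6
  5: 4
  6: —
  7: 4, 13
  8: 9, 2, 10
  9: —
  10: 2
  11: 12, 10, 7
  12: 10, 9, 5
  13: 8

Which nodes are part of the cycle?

1, 3, 4, 5, 12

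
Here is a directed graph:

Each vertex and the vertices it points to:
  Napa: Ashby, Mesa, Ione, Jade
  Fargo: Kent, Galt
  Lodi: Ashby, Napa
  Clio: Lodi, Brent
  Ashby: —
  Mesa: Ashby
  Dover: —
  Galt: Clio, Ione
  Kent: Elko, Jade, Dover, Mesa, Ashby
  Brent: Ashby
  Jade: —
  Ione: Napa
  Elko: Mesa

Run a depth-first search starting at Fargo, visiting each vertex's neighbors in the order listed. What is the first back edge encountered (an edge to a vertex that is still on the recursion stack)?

DFS from Fargo (visiting each vertex's neighbors in the order listed); mark gray on enter, black on exit:
Fargo gray
  Kent gray
    Elko gray
      Mesa gray
        Ashby gray
        Ashby black
      Mesa black
    Elko black
    Jade gray
    Jade black
    Dover gray
    Dover black
    Kent→Mesa: Mesa black — skip
    Kent→Ashby: Ashby black — skip
  Kent black
  Galt gray
    Clio gray
      Lodi gray
        Lodi→Ashby: Ashby black — skip
        Napa gray
          Napa→Ashby: Ashby black — skip
          Napa→Mesa: Mesa black — skip
          Ione gray
            Ione→Napa: Napa is gray → back edge
First back edge: Ione → Napa.

Ione→Napa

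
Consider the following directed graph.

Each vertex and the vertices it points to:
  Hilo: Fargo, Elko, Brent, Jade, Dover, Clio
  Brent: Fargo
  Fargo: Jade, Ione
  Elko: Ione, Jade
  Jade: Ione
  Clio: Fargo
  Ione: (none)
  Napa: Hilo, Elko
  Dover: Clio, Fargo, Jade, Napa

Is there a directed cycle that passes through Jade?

Jade lies on a cycle iff there is a path from Jade back to itself.
Exploring from Jade, it never reaches itself; equivalently, its strongly connected component is a singleton.

No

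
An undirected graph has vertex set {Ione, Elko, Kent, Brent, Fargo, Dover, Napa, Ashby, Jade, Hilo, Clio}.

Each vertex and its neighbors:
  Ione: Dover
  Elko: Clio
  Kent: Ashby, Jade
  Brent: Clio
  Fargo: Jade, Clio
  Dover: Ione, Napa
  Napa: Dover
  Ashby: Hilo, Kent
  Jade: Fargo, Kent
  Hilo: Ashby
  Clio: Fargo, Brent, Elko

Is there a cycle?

No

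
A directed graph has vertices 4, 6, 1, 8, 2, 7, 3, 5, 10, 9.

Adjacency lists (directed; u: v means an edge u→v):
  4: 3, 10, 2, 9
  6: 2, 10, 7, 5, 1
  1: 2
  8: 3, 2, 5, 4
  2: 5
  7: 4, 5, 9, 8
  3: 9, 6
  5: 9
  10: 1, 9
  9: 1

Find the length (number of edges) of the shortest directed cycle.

4

For each vertex v, BFS finds the shortest path from v back to v.
The shortest such closed walk is 6 → 7 → 8 → 3 → 6, length 4.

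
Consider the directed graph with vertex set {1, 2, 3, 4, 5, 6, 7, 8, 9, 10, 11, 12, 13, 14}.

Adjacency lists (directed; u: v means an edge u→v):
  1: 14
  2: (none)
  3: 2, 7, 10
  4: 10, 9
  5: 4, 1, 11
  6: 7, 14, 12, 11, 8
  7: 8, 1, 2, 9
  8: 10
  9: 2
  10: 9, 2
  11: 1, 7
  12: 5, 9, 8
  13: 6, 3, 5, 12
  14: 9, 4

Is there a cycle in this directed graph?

DFS with white/gray/black marking, starting from 14:
14 gray
  9 gray
    2 gray
    2 black
  9 black
  4 gray
    10 gray
      10→9: 9 black — skip
      10→2: 2 black — skip
    10 black
    4→9: 9 black — skip
  4 black
14 black
1 gray
  1→14: 14 black — skip
1 black
3 gray
  3→2: 2 black — skip
  7 gray
    8 gray
      8→10: 10 black — skip
    8 black
    7→1: 1 black — skip
    7→2: 2 black — skip
    7→9: 9 black — skip
  7 black
  3→10: 10 black — skip
3 black
5 gray
  5→4: 4 black — skip
  5→1: 1 black — skip
  11 gray
    11→1: 1 black — skip
    11→7: 7 black — skip
  11 black
5 black
6 gray
  6→7: 7 black — skip
  6→14: 14 black — skip
  12 gray
    12→5: 5 black — skip
    12→9: 9 black — skip
    12→8: 8 black — skip
  12 black
  6→11: 11 black — skip
  6→8: 8 black — skip
6 black
13 gray
  13→6: 6 black — skip
  13→3: 3 black — skip
  13→5: 5 black — skip
  13→12: 12 black — skip
13 black
Every edge goes to a white or black vertex — no back edge, so the graph is acyclic.

No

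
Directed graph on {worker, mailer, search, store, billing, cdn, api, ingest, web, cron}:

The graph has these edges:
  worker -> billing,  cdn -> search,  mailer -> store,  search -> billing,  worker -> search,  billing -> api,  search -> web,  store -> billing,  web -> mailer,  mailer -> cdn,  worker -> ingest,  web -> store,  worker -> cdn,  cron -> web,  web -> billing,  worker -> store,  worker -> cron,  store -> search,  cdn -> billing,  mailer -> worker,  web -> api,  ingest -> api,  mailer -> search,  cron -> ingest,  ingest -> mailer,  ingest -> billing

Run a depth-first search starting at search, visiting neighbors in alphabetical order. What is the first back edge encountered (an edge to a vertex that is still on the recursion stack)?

cdn→search

DFS from search (visiting neighbors in alphabetical order); mark gray on enter, black on exit:
search gray
  billing gray
    api gray
    api black
  billing black
  web gray
    web→api: api black — skip
    web→billing: billing black — skip
    mailer gray
      cdn gray
        cdn→billing: billing black — skip
        cdn→search: search is gray → back edge
First back edge: cdn → search.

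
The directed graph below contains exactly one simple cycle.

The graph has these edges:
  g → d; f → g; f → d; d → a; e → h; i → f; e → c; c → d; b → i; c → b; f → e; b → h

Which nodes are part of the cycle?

DFS with gray/black marking from i:
i gray
  f gray
    d gray
      a gray
      a black
    d black
    e gray
      h gray
      h black
      c gray
        c→d: d black — skip
        b gray
          b→i: i is gray → back edge
Back edge closes the cycle i → f → e → c → b → i; its vertices are {b, c, e, f, i}.

b, c, e, f, i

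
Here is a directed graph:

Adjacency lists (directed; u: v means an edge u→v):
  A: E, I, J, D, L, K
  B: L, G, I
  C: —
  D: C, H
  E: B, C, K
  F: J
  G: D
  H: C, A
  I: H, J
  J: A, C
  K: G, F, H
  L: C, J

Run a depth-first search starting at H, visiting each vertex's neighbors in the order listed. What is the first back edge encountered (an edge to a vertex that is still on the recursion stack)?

J->A

DFS from H (visiting each vertex's neighbors in the order listed); mark gray on enter, black on exit:
H gray
  C gray
  C black
  A gray
    E gray
      B gray
        L gray
          L→C: C black — skip
          J gray
            J→A: A is gray → back edge
First back edge: J → A.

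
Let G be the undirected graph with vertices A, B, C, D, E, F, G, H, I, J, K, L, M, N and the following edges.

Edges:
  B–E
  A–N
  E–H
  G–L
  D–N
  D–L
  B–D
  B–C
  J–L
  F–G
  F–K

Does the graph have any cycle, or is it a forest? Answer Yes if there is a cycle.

No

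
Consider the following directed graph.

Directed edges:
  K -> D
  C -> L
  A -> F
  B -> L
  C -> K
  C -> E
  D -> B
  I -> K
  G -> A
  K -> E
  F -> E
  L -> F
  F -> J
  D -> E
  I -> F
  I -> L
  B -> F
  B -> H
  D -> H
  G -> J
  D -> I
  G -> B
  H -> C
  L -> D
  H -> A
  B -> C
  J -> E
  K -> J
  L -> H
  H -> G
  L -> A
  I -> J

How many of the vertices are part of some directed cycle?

8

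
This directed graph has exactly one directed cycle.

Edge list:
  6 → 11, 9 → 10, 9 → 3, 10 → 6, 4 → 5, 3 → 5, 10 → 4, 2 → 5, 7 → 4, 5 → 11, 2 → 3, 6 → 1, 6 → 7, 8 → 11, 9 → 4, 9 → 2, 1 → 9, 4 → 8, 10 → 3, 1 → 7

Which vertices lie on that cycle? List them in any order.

DFS with gray/black marking from 9:
9 gray
  4 gray
    8 gray
      11 gray
      11 black
    8 black
    5 gray
      5→11: 11 black — skip
    5 black
  4 black
  3 gray
    3→5: 5 black — skip
  3 black
  2 gray
    2→3: 3 black — skip
    2→5: 5 black — skip
  2 black
  10 gray
    10→4: 4 black — skip
    10→3: 3 black — skip
    6 gray
      7 gray
        7→4: 4 black — skip
      7 black
      1 gray
        1→7: 7 black — skip
        1→9: 9 is gray → back edge
Back edge closes the cycle 9 → 10 → 6 → 1 → 9; its vertices are {1, 6, 9, 10}.

1, 6, 9, 10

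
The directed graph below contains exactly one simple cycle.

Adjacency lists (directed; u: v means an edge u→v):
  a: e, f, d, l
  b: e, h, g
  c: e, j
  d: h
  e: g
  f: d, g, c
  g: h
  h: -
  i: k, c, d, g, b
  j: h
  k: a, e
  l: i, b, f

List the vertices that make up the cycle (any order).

DFS with gray/black marking from a:
a gray
  e gray
    g gray
      h gray
      h black
    g black
  e black
  f gray
    d gray
      d→h: h black — skip
    d black
    f→g: g black — skip
    c gray
      c→e: e black — skip
      j gray
        j→h: h black — skip
      j black
    c black
  f black
  a→d: d black — skip
  l gray
    i gray
      k gray
        k→a: a is gray → back edge
Back edge closes the cycle a → l → i → k → a; its vertices are {a, i, k, l}.

a, i, k, l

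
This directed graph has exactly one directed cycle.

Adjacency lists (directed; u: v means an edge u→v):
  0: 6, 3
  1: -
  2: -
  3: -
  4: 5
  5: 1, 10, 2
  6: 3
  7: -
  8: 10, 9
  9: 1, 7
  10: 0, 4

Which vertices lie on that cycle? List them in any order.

DFS with gray/black marking from 10:
10 gray
  0 gray
    6 gray
      3 gray
      3 black
    6 black
    0→3: 3 black — skip
  0 black
  4 gray
    5 gray
      1 gray
      1 black
      5→10: 10 is gray → back edge
Back edge closes the cycle 10 → 4 → 5 → 10; its vertices are {4, 5, 10}.

4, 5, 10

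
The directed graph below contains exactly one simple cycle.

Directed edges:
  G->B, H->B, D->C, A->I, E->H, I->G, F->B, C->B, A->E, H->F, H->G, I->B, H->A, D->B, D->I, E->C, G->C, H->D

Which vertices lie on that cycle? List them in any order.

A, E, H

DFS with gray/black marking from H:
H gray
  D gray
    B gray
    B black
    I gray
      I→B: B black — skip
      G gray
        C gray
          C→B: B black — skip
        C black
        G→B: B black — skip
      G black
    I black
    D→C: C black — skip
  D black
  F gray
    F→B: B black — skip
  F black
  H→G: G black — skip
  A gray
    E gray
      E→H: H is gray → back edge
Back edge closes the cycle H → A → E → H; its vertices are {A, E, H}.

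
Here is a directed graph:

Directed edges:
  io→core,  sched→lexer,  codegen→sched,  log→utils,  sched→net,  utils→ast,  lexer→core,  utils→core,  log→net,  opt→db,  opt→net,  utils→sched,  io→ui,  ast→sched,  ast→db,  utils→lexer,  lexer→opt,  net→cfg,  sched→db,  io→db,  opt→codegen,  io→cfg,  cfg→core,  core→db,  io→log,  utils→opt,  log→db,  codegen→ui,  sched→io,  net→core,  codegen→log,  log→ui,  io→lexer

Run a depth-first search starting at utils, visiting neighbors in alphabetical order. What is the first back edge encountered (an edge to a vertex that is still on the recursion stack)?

log→utils

DFS from utils (visiting neighbors in alphabetical order); mark gray on enter, black on exit:
utils gray
  ast gray
    db gray
    db black
    sched gray
      sched→db: db black — skip
      io gray
        cfg gray
          core gray
            core→db: db black — skip
          core black
        cfg black
        io→core: core black — skip
        io→db: db black — skip
        lexer gray
          lexer→core: core black — skip
          opt gray
            codegen gray
              log gray
                log→db: db black — skip
                net gray
                  net→cfg: cfg black — skip
                  net→core: core black — skip
                net black
                ui gray
                ui black
                log→utils: utils is gray → back edge
First back edge: log → utils.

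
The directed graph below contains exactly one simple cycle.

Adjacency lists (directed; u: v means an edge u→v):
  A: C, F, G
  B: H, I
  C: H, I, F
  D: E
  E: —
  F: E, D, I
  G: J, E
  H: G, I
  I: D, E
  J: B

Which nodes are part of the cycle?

B, G, H, J

DFS with gray/black marking from G:
G gray
  J gray
    B gray
      H gray
        H→G: G is gray → back edge
Back edge closes the cycle G → J → B → H → G; its vertices are {B, G, H, J}.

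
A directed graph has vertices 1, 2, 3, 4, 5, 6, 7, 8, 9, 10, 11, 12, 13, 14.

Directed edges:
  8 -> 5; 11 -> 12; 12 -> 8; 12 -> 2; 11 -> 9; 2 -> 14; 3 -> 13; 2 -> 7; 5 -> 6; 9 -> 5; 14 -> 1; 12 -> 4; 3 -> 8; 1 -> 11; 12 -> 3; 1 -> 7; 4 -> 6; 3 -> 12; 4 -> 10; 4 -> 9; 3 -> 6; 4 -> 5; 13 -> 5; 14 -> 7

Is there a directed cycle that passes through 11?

11 is on a cycle iff 11 can reach itself via ≥1 edge.
11 → 12 → 2 → 14 → 1 → 11 — yes.

Yes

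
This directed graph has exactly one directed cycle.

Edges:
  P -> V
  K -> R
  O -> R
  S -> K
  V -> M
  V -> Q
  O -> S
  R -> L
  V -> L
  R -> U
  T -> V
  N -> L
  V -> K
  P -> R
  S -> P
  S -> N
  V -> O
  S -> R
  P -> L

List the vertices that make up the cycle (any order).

DFS with gray/black marking from V:
V gray
  M gray
  M black
  O gray
    R gray
      L gray
      L black
      U gray
      U black
    R black
    S gray
      S→R: R black — skip
      P gray
        P→V: V is gray → back edge
Back edge closes the cycle V → O → S → P → V; its vertices are {O, P, S, V}.

O, P, S, V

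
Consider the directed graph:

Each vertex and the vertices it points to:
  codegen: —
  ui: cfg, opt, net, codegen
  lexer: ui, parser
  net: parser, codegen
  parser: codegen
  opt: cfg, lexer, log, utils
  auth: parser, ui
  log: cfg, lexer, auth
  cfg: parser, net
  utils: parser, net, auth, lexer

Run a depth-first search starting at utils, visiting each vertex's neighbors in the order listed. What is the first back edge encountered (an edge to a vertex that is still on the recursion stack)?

DFS from utils (visiting each vertex's neighbors in the order listed); mark gray on enter, black on exit:
utils gray
  parser gray
    codegen gray
    codegen black
  parser black
  net gray
    net→parser: parser black — skip
    net→codegen: codegen black — skip
  net black
  auth gray
    auth→parser: parser black — skip
    ui gray
      cfg gray
        cfg→parser: parser black — skip
        cfg→net: net black — skip
      cfg black
      opt gray
        opt→cfg: cfg black — skip
        lexer gray
          lexer→ui: ui is gray → back edge
First back edge: lexer → ui.

lexer->ui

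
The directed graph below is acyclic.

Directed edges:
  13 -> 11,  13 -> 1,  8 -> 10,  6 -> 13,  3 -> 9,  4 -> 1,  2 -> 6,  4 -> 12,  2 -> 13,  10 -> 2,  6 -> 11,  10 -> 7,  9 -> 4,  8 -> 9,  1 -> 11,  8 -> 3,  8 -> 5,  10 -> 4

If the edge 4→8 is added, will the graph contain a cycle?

Yes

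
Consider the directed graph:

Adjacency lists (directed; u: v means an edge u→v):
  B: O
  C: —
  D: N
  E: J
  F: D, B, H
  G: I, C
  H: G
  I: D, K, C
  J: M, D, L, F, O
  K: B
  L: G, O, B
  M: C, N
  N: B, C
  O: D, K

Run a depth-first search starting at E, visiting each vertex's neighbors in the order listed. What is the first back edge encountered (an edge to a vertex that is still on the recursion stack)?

D->N

DFS from E (visiting each vertex's neighbors in the order listed); mark gray on enter, black on exit:
E gray
  J gray
    M gray
      C gray
      C black
      N gray
        B gray
          O gray
            D gray
              D→N: N is gray → back edge
First back edge: D → N.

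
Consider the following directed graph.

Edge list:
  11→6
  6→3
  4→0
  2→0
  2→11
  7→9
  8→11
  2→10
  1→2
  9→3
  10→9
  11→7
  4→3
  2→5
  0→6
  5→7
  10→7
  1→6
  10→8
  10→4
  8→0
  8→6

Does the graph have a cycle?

DFS with white/gray/black marking, starting from 5:
5 gray
  7 gray
    9 gray
      3 gray
      3 black
    9 black
  7 black
5 black
0 gray
  6 gray
    6→3: 3 black — skip
  6 black
0 black
1 gray
  1→6: 6 black — skip
  2 gray
    11 gray
      11→6: 6 black — skip
      11→7: 7 black — skip
    11 black
    2→0: 0 black — skip
    10 gray
      4 gray
        4→3: 3 black — skip
        4→0: 0 black — skip
      4 black
      10→7: 7 black — skip
      8 gray
        8→0: 0 black — skip
        8→11: 11 black — skip
        8→6: 6 black — skip
      8 black
      10→9: 9 black — skip
    10 black
    2→5: 5 black — skip
  2 black
1 black
Every edge goes to a white or black vertex — no back edge, so the graph is acyclic.

No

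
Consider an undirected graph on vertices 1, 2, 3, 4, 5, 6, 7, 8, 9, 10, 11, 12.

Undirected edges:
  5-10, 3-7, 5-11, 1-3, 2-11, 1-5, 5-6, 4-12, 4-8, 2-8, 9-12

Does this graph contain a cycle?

No

DFS, tracking each vertex's parent; an edge to a visited non-parent vertex closes a cycle.
Start from 2:
visit 2 (parent –)
  visit 8 (parent 2)
    8–2: parent, skip
    visit 4 (parent 8)
      4–8: parent, skip
      visit 12 (parent 4)
        12–4: parent, skip
        visit 9 (parent 12)
          9–12: parent, skip
  visit 11 (parent 2)
    visit 5 (parent 11)
      visit 6 (parent 5)
        6–5: parent, skip
      visit 1 (parent 5)
        1–5: parent, skip
        visit 3 (parent 1)
          visit 7 (parent 3)
            7–3: parent, skip
          3–1: parent, skip
      visit 10 (parent 5)
        10–5: parent, skip
      5–11: parent, skip
    11–2: parent, skip
No non-parent visited neighbor found — the graph is a forest.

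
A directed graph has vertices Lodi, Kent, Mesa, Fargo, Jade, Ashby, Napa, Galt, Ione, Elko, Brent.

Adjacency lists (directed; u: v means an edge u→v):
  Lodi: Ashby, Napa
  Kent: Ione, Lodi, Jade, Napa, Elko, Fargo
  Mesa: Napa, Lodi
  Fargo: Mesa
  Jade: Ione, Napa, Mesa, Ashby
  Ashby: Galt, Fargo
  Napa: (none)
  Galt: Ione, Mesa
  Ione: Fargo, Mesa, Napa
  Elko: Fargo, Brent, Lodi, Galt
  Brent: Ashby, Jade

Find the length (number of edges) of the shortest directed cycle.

4

For each vertex v, BFS finds the shortest path from v back to v.
The shortest such closed walk is Fargo → Mesa → Lodi → Ashby → Fargo, length 4.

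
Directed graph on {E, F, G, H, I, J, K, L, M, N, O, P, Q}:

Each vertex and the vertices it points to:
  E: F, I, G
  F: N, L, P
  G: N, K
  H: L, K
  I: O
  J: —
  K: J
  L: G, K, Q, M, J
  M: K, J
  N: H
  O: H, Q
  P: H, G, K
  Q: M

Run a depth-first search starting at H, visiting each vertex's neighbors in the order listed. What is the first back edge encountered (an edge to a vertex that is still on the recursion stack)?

N→H

DFS from H (visiting each vertex's neighbors in the order listed); mark gray on enter, black on exit:
H gray
  L gray
    G gray
      N gray
        N→H: H is gray → back edge
First back edge: N → H.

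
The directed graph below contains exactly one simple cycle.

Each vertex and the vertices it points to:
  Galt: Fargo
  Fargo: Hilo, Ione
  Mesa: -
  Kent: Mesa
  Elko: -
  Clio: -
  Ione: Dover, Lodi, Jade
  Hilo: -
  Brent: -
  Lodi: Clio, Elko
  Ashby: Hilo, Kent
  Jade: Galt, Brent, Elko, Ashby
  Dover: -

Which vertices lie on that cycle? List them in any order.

Galt, Ione, Jade, Fargo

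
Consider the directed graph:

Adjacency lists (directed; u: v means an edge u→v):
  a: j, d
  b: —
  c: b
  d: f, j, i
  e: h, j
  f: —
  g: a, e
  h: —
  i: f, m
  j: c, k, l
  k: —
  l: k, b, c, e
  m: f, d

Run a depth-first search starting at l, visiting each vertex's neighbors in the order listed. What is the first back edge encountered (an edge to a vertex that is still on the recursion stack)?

DFS from l (visiting each vertex's neighbors in the order listed); mark gray on enter, black on exit:
l gray
  k gray
  k black
  b gray
  b black
  c gray
    c→b: b black — skip
  c black
  e gray
    h gray
    h black
    j gray
      j→c: c black — skip
      j→k: k black — skip
      j→l: l is gray → back edge
First back edge: j → l.

j→l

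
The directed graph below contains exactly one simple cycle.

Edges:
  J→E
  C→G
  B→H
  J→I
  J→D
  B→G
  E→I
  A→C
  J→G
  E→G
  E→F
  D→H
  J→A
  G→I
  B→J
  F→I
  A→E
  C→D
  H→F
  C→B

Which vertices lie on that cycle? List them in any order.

A, B, C, J

DFS with gray/black marking from J:
J gray
  G gray
    I gray
    I black
  G black
  E gray
    F gray
      F→I: I black — skip
    F black
    E→G: G black — skip
    E→I: I black — skip
  E black
  A gray
    A→E: E black — skip
    C gray
      B gray
        B→J: J is gray → back edge
Back edge closes the cycle J → A → C → B → J; its vertices are {A, B, C, J}.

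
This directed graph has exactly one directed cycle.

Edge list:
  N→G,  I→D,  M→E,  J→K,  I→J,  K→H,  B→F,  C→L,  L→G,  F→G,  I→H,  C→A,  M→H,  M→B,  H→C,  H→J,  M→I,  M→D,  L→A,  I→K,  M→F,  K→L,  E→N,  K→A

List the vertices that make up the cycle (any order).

DFS with gray/black marking from H:
H gray
  C gray
    L gray
      G gray
      G black
      A gray
      A black
    L black
    C→A: A black — skip
  C black
  J gray
    K gray
      K→H: H is gray → back edge
Back edge closes the cycle H → J → K → H; its vertices are {H, J, K}.

H, J, K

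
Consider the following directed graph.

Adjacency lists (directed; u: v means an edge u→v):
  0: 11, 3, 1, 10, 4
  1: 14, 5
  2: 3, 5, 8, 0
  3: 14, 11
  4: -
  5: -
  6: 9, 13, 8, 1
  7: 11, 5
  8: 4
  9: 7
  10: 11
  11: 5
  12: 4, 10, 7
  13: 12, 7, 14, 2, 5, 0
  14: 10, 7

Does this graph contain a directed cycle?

DFS with white/gray/black marking, starting from 0:
0 gray
  11 gray
    5 gray
    5 black
  11 black
  3 gray
    14 gray
      10 gray
        10→11: 11 black — skip
      10 black
      7 gray
        7→11: 11 black — skip
        7→5: 5 black — skip
      7 black
    14 black
    3→11: 11 black — skip
  3 black
  1 gray
    1→14: 14 black — skip
    1→5: 5 black — skip
  1 black
  0→10: 10 black — skip
  4 gray
  4 black
0 black
2 gray
  2→3: 3 black — skip
  2→5: 5 black — skip
  8 gray
    8→4: 4 black — skip
  8 black
  2→0: 0 black — skip
2 black
6 gray
  9 gray
    9→7: 7 black — skip
  9 black
  13 gray
    12 gray
      12→4: 4 black — skip
      12→10: 10 black — skip
      12→7: 7 black — skip
    12 black
    13→7: 7 black — skip
    13→14: 14 black — skip
    13→2: 2 black — skip
    13→5: 5 black — skip
    13→0: 0 black — skip
  13 black
  6→8: 8 black — skip
  6→1: 1 black — skip
6 black
Every edge goes to a white or black vertex — no back edge, so the graph is acyclic.

No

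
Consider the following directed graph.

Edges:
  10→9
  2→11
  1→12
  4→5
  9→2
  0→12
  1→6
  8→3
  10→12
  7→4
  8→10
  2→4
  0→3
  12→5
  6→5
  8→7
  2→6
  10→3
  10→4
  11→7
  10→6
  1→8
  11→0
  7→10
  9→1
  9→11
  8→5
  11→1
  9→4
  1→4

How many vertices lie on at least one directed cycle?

7

A vertex is on a directed cycle iff it belongs to a strongly connected component of size ≥ 2 (or has a self-loop).
The vertices on cycles are {1, 2, 7, 8, 9, 10, 11} — 7 in total.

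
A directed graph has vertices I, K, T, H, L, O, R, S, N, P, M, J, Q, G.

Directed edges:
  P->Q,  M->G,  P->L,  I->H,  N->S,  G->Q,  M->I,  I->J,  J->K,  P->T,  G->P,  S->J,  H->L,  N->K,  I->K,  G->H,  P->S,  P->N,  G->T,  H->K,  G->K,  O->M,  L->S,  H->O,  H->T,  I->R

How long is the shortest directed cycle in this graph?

4

For each vertex v, BFS finds the shortest path from v back to v.
The shortest such closed walk is M → I → H → O → M, length 4.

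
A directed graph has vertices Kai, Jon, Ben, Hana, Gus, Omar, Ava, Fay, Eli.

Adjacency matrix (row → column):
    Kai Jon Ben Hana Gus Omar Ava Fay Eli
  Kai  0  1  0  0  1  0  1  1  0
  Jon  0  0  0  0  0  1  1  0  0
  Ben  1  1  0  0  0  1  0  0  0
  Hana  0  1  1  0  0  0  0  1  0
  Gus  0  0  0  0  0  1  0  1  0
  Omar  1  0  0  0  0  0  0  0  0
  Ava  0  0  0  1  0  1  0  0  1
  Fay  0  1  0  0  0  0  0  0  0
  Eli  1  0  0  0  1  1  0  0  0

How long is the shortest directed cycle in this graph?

3

For each vertex v, BFS finds the shortest path from v back to v.
The shortest such closed walk is Ava → Eli → Kai → Ava, length 3.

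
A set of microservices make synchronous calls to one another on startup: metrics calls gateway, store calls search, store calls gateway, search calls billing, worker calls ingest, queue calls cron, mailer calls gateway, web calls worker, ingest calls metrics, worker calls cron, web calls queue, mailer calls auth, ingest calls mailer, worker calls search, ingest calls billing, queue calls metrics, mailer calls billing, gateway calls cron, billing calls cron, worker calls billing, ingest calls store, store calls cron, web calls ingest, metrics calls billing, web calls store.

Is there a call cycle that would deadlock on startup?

No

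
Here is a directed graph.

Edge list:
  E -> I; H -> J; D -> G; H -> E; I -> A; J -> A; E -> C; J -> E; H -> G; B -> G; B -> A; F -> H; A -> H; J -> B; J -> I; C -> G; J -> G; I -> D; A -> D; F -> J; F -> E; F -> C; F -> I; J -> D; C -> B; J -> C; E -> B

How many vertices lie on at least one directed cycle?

7

A vertex is on a directed cycle iff it belongs to a strongly connected component of size ≥ 2 (or has a self-loop).
The vertices on cycles are {A, B, C, E, H, I, J} — 7 in total.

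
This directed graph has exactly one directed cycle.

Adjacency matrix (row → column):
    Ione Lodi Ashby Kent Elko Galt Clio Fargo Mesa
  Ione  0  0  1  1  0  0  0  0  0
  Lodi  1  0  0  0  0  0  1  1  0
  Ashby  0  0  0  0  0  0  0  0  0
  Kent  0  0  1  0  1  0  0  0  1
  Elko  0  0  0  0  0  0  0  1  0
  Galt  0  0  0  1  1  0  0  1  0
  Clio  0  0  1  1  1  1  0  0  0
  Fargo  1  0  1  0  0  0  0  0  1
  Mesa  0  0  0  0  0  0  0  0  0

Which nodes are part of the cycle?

DFS with gray/black marking from Kent:
Kent gray
  Mesa gray
  Mesa black
  Ashby gray
  Ashby black
  Elko gray
    Fargo gray
      Fargo→Mesa: Mesa black — skip
      Ione gray
        Ione→Ashby: Ashby black — skip
        Ione→Kent: Kent is gray → back edge
Back edge closes the cycle Kent → Elko → Fargo → Ione → Kent; its vertices are {Elko, Ione, Kent, Fargo}.

Elko, Ione, Kent, Fargo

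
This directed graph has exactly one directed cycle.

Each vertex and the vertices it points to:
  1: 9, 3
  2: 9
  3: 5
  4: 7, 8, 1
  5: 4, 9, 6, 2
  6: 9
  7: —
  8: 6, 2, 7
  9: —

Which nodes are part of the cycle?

DFS with gray/black marking from 5:
5 gray
  4 gray
    7 gray
    7 black
    8 gray
      6 gray
        9 gray
        9 black
      6 black
      2 gray
        2→9: 9 black — skip
      2 black
      8→7: 7 black — skip
    8 black
    1 gray
      1→9: 9 black — skip
      3 gray
        3→5: 5 is gray → back edge
Back edge closes the cycle 5 → 4 → 1 → 3 → 5; its vertices are {1, 3, 4, 5}.

1, 3, 4, 5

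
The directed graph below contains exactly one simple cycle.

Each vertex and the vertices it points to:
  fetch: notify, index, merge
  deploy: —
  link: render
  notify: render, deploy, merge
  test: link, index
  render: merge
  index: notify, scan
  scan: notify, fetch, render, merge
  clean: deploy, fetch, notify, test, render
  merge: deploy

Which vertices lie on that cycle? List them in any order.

DFS with gray/black marking from fetch:
fetch gray
  notify gray
    render gray
      merge gray
        deploy gray
        deploy black
      merge black
    render black
    notify→deploy: deploy black — skip
    notify→merge: merge black — skip
  notify black
  index gray
    index→notify: notify black — skip
    scan gray
      scan→notify: notify black — skip
      scan→fetch: fetch is gray → back edge
Back edge closes the cycle fetch → index → scan → fetch; its vertices are {scan, fetch, index}.

scan, fetch, index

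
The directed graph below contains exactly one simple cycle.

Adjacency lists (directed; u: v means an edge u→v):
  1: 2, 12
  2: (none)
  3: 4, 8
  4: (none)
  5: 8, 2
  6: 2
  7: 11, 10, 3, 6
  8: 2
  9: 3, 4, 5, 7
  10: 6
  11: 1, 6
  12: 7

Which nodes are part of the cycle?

1, 7, 11, 12

DFS with gray/black marking from 7:
7 gray
  11 gray
    1 gray
      2 gray
      2 black
      12 gray
        12→7: 7 is gray → back edge
Back edge closes the cycle 7 → 11 → 1 → 12 → 7; its vertices are {1, 7, 11, 12}.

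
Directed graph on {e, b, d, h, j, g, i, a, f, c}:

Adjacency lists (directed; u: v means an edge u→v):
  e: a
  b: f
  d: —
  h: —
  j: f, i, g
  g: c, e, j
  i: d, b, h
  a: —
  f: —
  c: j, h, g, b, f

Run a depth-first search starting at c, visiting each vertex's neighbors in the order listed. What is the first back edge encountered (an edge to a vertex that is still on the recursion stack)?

DFS from c (visiting each vertex's neighbors in the order listed); mark gray on enter, black on exit:
c gray
  j gray
    f gray
    f black
    i gray
      d gray
      d black
      b gray
        b→f: f black — skip
      b black
      h gray
      h black
    i black
    g gray
      g→c: c is gray → back edge
First back edge: g → c.

g->c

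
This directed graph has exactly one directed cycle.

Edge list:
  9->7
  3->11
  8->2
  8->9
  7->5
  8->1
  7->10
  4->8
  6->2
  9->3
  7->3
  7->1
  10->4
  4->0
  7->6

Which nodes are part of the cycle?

4, 7, 8, 9, 10

DFS with gray/black marking from 8:
8 gray
  2 gray
  2 black
  9 gray
    3 gray
      11 gray
      11 black
    3 black
    7 gray
      10 gray
        4 gray
          0 gray
          0 black
          4→8: 8 is gray → back edge
Back edge closes the cycle 8 → 9 → 7 → 10 → 4 → 8; its vertices are {4, 7, 8, 9, 10}.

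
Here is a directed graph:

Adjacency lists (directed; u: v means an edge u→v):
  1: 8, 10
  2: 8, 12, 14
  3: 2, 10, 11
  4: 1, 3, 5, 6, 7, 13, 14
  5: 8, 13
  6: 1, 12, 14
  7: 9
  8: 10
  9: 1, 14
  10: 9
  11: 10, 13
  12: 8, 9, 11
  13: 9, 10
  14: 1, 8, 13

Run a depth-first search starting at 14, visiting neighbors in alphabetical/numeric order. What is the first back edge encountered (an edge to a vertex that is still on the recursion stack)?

9→1

DFS from 14 (visiting neighbors in alphabetical/numeric order); mark gray on enter, black on exit:
14 gray
  1 gray
    8 gray
      10 gray
        9 gray
          9→1: 1 is gray → back edge
First back edge: 9 → 1.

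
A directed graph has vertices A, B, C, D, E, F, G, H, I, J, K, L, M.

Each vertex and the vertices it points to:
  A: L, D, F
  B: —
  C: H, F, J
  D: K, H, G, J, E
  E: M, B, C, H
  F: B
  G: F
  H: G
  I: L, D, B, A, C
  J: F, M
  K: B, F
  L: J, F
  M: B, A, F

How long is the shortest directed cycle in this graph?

4

For each vertex v, BFS finds the shortest path from v back to v.
The shortest such closed walk is D → E → M → A → D, length 4.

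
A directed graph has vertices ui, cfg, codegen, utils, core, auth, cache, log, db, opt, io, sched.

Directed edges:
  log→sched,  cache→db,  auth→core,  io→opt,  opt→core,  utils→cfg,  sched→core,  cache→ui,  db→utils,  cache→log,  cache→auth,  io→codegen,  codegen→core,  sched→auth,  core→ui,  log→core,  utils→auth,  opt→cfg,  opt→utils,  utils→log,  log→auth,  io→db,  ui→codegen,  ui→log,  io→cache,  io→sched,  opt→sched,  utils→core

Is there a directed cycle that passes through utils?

utils lies on a cycle iff there is a path from utils back to itself.
Exploring from utils, it never reaches itself; equivalently, its strongly connected component is a singleton.

No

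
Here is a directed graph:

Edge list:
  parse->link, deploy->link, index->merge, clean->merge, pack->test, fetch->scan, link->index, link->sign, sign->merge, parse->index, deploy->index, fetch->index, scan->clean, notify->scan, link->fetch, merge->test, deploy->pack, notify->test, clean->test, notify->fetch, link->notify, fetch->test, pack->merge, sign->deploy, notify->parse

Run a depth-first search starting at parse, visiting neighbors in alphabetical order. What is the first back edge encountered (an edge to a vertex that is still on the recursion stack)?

notify->parse

DFS from parse (visiting neighbors in alphabetical order); mark gray on enter, black on exit:
parse gray
  index gray
    merge gray
      test gray
      test black
    merge black
  index black
  link gray
    fetch gray
      fetch→index: index black — skip
      scan gray
        clean gray
          clean→merge: merge black — skip
          clean→test: test black — skip
        clean black
      scan black
      fetch→test: test black — skip
    fetch black
    link→index: index black — skip
    notify gray
      notify→fetch: fetch black — skip
      notify→parse: parse is gray → back edge
First back edge: notify → parse.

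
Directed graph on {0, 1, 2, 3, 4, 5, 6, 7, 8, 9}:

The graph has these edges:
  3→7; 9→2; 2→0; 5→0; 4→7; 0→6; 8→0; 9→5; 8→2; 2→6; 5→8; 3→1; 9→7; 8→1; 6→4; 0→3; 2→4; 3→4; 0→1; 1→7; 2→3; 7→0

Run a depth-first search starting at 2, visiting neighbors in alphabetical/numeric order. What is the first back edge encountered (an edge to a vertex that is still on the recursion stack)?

DFS from 2 (visiting neighbors in alphabetical/numeric order); mark gray on enter, black on exit:
2 gray
  0 gray
    1 gray
      7 gray
        7→0: 0 is gray → back edge
First back edge: 7 → 0.

7→0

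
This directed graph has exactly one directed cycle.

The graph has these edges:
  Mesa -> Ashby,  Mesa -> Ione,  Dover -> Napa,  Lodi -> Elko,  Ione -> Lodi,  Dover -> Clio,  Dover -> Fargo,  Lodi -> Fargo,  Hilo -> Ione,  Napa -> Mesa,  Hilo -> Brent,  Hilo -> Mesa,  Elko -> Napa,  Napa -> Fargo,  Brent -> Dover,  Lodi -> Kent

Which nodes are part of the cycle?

DFS with gray/black marking from Mesa:
Mesa gray
  Ione gray
    Lodi gray
      Kent gray
      Kent black
      Elko gray
        Napa gray
          Napa→Mesa: Mesa is gray → back edge
Back edge closes the cycle Mesa → Ione → Lodi → Elko → Napa → Mesa; its vertices are {Elko, Ione, Lodi, Mesa, Napa}.

Elko, Ione, Lodi, Mesa, Napa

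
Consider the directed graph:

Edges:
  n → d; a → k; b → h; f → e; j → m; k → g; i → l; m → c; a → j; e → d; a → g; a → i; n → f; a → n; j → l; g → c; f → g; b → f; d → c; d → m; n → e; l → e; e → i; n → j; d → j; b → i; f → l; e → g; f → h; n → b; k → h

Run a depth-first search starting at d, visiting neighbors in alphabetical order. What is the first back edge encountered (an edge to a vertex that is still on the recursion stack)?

DFS from d (visiting neighbors in alphabetical order); mark gray on enter, black on exit:
d gray
  c gray
  c black
  j gray
    l gray
      e gray
        e→d: d is gray → back edge
First back edge: e → d.

e->d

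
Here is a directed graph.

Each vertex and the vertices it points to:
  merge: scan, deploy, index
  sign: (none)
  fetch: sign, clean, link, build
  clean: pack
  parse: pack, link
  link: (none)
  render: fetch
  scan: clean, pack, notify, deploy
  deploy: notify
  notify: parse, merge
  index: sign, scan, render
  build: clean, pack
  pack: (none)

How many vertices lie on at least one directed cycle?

A vertex is on a directed cycle iff it belongs to a strongly connected component of size ≥ 2 (or has a self-loop).
The vertices on cycles are {scan, index, merge, deploy, notify} — 5 in total.

5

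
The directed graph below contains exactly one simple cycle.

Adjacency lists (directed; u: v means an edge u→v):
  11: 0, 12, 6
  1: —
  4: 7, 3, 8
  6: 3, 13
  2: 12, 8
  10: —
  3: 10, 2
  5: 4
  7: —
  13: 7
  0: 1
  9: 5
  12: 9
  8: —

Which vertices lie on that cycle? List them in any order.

2, 3, 4, 5, 9, 12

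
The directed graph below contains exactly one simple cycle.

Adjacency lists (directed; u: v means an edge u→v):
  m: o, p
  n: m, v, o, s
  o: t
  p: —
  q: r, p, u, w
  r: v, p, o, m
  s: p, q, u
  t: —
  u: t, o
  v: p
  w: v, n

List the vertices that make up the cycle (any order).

n, q, s, w

DFS with gray/black marking from q:
q gray
  r gray
    v gray
      p gray
      p black
    v black
    r→p: p black — skip
    o gray
      t gray
      t black
    o black
    m gray
      m→o: o black — skip
      m→p: p black — skip
    m black
  r black
  q→p: p black — skip
  u gray
    u→t: t black — skip
    u→o: o black — skip
  u black
  w gray
    w→v: v black — skip
    n gray
      n→m: m black — skip
      n→v: v black — skip
      n→o: o black — skip
      s gray
        s→p: p black — skip
        s→q: q is gray → back edge
Back edge closes the cycle q → w → n → s → q; its vertices are {n, q, s, w}.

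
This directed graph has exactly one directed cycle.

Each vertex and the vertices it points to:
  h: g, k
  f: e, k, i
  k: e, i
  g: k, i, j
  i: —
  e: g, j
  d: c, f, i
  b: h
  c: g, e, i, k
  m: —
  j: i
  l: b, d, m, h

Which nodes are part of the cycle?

DFS with gray/black marking from g:
g gray
  k gray
    e gray
      e→g: g is gray → back edge
Back edge closes the cycle g → k → e → g; its vertices are {e, g, k}.

e, g, k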